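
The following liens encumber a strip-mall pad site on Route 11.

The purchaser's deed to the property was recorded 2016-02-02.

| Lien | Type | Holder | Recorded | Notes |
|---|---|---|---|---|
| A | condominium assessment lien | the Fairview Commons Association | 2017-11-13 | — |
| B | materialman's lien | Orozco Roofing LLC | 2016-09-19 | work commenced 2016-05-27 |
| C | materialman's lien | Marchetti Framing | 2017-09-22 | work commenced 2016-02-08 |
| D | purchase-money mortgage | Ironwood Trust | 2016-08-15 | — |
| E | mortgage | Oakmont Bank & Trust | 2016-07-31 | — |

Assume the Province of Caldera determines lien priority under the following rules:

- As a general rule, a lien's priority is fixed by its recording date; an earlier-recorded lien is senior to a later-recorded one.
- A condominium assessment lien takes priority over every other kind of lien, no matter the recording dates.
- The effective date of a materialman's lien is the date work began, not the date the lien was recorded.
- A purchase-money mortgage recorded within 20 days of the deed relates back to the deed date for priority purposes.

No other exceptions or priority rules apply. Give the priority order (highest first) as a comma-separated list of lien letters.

Effective dates after the stated exceptions: B is treated as recorded 2016-05-27, the work-commencement date; C is treated as recorded 2016-02-08, the work-commencement date; D missed the 20-day window (195 days after the deed), so its recording date stands.
As a condominium assessment lien, A is senior to every other lien.
Ordering the rest by effective date: C (2016-02-08), B (2016-05-27), E (2016-07-31), D (2016-08-15).

A, C, B, E, D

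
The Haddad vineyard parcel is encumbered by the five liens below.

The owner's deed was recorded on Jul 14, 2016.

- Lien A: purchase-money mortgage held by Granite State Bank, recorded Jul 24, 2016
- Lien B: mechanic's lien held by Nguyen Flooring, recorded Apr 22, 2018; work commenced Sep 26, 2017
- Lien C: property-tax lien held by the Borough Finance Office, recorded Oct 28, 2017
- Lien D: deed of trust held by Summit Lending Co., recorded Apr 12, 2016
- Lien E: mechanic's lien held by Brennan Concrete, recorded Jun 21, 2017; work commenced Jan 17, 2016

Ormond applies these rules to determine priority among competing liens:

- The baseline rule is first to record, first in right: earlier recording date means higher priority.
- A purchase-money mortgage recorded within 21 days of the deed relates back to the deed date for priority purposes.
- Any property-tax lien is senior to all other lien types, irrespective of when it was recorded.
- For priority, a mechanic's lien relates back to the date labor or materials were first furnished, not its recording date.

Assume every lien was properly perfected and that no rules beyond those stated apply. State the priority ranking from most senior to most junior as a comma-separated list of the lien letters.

Adjusting effective dates: A's effective date is the deed date, Jul 14, 2016; B is treated as recorded Sep 26, 2017, the work-commencement date; E's effective date is Jan 17, 2016, when work began.
C is a property-tax lien, so it outranks all other liens regardless of date.
The other liens, earliest effective date first: E (Jan 17, 2016), D (Apr 12, 2016), A (Jul 14, 2016), B (Sep 26, 2017).

C, E, D, A, B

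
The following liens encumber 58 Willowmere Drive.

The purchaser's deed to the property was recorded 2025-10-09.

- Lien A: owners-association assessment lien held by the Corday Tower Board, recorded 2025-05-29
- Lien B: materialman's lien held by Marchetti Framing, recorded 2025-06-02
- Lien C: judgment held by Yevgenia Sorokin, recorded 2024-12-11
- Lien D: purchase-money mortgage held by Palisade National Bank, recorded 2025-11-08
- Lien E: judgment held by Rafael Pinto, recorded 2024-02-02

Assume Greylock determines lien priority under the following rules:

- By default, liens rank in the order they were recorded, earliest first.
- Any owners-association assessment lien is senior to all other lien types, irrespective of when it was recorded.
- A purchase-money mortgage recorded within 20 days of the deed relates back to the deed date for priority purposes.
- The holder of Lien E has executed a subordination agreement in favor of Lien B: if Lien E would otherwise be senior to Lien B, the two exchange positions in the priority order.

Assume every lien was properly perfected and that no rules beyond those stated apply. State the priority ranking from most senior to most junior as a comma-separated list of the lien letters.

Adjusting effective dates: D missed the 20-day window (30 days after the deed), so its recording date stands.
As an owners-association assessment lien, A is senior to every other lien.
The other liens, earliest effective date first: E (2024-02-02), C (2024-12-11), B (2025-06-02), D (2025-11-08).
E would otherwise be senior to B, so under the subordination agreement E and B exchange positions.

A, B, C, E, D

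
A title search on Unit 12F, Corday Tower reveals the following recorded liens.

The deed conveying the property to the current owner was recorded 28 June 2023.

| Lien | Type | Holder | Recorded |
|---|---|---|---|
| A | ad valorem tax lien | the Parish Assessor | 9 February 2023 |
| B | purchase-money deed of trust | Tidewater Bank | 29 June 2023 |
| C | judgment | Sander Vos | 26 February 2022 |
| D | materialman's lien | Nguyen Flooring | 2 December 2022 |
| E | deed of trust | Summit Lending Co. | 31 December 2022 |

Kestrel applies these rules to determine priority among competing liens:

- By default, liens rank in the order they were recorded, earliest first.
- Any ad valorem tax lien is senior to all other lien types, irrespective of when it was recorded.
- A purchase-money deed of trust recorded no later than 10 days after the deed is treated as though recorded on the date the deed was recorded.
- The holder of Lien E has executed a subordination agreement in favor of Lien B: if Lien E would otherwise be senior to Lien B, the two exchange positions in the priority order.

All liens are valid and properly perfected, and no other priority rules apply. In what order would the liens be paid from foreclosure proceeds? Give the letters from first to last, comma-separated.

A, C, D, B, E

Effective dates: B's effective date is the deed date, 28 June 2023.
A is an ad valorem tax lien, so it outranks all other liens regardless of date.
The other liens, earliest effective date first: C (26 February 2022), D (2 December 2022), E (31 December 2022), B (28 June 2023).
Because E would otherwise rank above B, the subordination swaps them.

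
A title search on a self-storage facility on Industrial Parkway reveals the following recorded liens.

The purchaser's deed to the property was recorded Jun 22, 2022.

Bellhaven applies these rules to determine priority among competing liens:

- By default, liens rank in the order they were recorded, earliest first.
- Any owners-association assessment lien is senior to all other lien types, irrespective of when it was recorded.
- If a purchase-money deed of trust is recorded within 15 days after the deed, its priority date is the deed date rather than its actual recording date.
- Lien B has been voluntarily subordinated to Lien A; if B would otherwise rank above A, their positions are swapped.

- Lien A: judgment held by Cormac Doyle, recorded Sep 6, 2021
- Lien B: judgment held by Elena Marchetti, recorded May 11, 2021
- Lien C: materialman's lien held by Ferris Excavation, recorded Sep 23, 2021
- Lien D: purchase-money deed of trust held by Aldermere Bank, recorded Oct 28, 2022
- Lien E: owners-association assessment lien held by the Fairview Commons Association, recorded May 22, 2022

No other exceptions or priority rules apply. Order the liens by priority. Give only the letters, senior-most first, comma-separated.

E, A, B, C, D

Effective dates: D missed the 15-day window (128 days after the deed), so its recording date stands.
E is an owners-association assessment lien, so it outranks all other liens regardless of date.
Ordering the rest by effective date: B (May 11, 2021), A (Sep 6, 2021), C (Sep 23, 2021), D (Oct 28, 2022).
The subordination applies — B was senior to A — so B and A swap.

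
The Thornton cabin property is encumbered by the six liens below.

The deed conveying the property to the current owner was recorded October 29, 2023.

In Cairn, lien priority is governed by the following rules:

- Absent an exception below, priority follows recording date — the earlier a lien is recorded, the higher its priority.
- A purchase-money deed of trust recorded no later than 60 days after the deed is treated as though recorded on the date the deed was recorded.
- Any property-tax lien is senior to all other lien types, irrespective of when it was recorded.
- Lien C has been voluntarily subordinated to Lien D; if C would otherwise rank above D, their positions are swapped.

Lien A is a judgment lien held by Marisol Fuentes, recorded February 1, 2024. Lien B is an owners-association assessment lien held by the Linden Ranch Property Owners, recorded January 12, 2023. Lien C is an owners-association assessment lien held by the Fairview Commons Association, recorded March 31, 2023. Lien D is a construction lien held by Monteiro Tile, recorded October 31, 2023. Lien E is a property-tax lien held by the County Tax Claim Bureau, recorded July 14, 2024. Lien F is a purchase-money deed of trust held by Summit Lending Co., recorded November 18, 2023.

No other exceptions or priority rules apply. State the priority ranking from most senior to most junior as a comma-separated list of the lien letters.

First, effective dates: F was recorded within the 60-day window, so its effective date is the deed date October 29, 2023.
As a property-tax lien, E is senior to every other lien.
The other liens, earliest effective date first: B (January 12, 2023), C (March 31, 2023), F (October 29, 2023), D (October 31, 2023), A (February 1, 2024).
C would otherwise be senior to D, so under the subordination agreement C and D exchange positions.

E, B, D, F, C, A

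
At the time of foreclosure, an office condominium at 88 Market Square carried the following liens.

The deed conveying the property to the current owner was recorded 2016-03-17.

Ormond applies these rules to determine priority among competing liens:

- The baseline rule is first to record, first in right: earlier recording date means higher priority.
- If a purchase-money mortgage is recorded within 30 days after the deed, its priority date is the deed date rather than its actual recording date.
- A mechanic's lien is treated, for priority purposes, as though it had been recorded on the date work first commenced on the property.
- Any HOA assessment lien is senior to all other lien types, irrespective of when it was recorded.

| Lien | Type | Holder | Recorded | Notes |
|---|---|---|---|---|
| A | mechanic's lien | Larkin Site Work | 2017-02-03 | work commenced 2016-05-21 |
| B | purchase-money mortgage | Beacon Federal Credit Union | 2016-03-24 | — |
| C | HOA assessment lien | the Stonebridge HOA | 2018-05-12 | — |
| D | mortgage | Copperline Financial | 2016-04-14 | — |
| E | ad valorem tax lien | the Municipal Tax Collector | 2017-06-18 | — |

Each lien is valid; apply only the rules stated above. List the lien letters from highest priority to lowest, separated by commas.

Effective dates: A's effective date is 2016-05-21, when work began; B's effective date is the deed date, 2016-03-17.
C, as an HOA assessment lien, has superpriority and ranks first.
The other liens, earliest effective date first: B (2016-03-17), D (2016-04-14), A (2016-05-21), E (2017-06-18).

C, B, D, A, E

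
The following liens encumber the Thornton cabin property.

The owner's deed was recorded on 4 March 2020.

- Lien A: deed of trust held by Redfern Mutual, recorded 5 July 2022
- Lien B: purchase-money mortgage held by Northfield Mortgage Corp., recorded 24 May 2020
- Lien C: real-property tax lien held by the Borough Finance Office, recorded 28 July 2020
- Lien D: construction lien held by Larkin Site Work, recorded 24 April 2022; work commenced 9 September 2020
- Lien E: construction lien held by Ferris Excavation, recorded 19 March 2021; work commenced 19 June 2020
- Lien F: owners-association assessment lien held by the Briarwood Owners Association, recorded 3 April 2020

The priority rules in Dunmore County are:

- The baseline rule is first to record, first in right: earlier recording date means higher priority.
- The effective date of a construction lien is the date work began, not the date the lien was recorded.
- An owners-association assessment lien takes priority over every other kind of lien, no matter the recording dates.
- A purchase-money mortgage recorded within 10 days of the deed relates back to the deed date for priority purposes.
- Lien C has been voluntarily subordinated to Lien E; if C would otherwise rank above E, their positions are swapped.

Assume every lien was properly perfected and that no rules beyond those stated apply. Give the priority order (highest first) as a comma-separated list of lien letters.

Effective dates: B missed the 10-day window (81 days after the deed), so its recording date stands; D relates back to 9 September 2020 (work commenced); E relates back to 19 June 2020 (work commenced).
F is an owners-association assessment lien, so it outranks all other liens regardless of date.
The other liens, earliest effective date first: B (24 May 2020), E (19 June 2020), C (28 July 2020), D (9 September 2020), A (5 July 2022).
C already ranks below E; the subordination has no effect.

F, B, E, C, D, A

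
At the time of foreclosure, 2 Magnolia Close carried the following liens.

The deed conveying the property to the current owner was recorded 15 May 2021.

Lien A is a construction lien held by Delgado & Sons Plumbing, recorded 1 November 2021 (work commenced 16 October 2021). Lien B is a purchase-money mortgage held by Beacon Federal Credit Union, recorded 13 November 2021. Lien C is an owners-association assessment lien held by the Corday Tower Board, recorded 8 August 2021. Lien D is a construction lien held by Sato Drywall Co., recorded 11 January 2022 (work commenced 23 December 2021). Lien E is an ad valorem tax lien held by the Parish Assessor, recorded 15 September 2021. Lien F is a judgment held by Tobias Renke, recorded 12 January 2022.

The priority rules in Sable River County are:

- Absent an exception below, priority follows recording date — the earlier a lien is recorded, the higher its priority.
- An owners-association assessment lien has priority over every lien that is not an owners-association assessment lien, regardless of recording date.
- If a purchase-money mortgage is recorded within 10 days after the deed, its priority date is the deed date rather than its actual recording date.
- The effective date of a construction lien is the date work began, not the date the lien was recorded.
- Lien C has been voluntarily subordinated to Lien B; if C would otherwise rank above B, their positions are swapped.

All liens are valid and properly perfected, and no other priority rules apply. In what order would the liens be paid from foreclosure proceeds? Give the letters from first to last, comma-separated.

B, E, A, C, D, F

Adjusting effective dates: A is treated as recorded 16 October 2021, the work-commencement date; B was recorded 182 days after the deed — beyond 10 days — so no relation-back applies; D is treated as recorded 23 December 2021, the work-commencement date.
C is an owners-association assessment lien, so it outranks all other liens regardless of date.
Remaining liens by effective date: E (15 September 2021), A (16 October 2021), B (13 November 2021), D (23 December 2021), F (12 January 2022).
C would otherwise be senior to B, so under the subordination agreement C and B exchange positions.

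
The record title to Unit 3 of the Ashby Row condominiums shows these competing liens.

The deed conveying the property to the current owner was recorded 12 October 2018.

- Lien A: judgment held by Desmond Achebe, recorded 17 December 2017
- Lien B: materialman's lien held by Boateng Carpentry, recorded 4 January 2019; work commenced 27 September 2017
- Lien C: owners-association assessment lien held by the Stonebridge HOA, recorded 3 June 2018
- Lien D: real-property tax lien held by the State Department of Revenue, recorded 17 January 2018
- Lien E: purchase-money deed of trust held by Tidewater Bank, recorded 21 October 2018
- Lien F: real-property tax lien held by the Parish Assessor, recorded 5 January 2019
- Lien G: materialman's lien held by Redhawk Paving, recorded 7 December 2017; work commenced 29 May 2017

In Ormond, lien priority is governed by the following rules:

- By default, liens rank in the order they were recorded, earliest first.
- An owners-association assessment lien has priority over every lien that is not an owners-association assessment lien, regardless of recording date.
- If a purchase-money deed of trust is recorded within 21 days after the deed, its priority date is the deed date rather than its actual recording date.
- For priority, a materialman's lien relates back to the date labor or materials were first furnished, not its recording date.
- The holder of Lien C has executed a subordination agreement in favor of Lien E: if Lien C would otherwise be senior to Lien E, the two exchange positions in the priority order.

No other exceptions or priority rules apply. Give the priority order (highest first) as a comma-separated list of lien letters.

E, G, B, A, D, C, F

Effective dates: B relates back to 27 September 2017 (work commenced); E was recorded within the 21-day window, so its effective date is the deed date 12 October 2018; G is treated as recorded 29 May 2017, the work-commencement date.
C is an owners-association assessment lien and takes priority over every other lien.
Ordering the rest by effective date: G (29 May 2017), B (27 September 2017), A (17 December 2017), D (17 January 2018), E (12 October 2018), F (5 January 2019).
The subordination applies — C was senior to E — so C and E swap.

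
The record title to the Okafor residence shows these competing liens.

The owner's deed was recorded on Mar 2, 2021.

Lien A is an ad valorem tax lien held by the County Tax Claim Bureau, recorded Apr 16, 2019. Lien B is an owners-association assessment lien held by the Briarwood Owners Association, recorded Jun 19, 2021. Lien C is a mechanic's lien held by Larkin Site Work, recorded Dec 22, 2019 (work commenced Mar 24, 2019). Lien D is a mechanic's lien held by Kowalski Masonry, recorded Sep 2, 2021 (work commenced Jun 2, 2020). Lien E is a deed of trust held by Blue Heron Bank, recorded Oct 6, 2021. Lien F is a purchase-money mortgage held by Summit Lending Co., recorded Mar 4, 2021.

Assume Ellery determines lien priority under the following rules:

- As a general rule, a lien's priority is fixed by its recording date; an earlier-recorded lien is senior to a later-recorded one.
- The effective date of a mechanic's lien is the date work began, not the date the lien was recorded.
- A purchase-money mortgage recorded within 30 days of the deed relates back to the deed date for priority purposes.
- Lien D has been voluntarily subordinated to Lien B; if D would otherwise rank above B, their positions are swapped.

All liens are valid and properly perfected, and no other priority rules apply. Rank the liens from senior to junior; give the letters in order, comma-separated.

C, A, B, F, D, E

Adjusting effective dates: C's effective date is Mar 24, 2019, when work began; D is treated as recorded Jun 2, 2020, the work-commencement date; F was recorded within the 30-day window, so its effective date is the deed date Mar 2, 2021.
By effective date, earliest first: C (Mar 24, 2019), A (Apr 16, 2019), D (Jun 2, 2020), F (Mar 2, 2021), B (Jun 19, 2021), E (Oct 6, 2021).
The subordination applies — D was senior to B — so D and B swap.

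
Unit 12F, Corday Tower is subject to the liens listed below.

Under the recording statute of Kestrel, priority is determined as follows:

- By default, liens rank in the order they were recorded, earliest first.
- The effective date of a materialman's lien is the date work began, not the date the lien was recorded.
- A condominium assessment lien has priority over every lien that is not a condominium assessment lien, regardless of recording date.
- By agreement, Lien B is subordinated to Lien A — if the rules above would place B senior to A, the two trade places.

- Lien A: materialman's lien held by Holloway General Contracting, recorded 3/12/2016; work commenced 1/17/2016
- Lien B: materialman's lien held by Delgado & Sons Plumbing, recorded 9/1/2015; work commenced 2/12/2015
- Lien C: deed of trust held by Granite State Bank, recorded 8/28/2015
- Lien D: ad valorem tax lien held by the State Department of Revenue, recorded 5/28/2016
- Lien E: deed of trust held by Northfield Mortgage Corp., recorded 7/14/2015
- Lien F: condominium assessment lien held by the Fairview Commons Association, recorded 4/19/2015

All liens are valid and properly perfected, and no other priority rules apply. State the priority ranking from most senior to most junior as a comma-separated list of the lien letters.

Effective dates: A relates back to 1/17/2016 (work commenced); B relates back to 2/12/2015 (work commenced).
F, as a condominium assessment lien, has superpriority and ranks first.
Remaining liens by effective date: B (2/12/2015), E (7/14/2015), C (8/28/2015), A (1/17/2016), D (5/28/2016).
B would otherwise be senior to A, so under the subordination agreement B and A exchange positions.

F, A, E, C, B, D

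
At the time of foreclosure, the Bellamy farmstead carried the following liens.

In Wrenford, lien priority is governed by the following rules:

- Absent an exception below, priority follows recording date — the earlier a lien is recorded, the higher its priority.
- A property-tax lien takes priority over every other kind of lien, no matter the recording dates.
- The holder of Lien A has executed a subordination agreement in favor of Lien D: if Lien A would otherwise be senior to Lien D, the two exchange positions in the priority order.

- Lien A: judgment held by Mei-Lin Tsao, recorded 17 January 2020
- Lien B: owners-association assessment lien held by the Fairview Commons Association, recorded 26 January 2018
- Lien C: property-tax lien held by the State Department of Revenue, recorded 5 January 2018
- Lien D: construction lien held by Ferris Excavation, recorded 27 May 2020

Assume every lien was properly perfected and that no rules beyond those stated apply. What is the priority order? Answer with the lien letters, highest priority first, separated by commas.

C is a property-tax lien and takes priority over every other lien.
Among the remaining liens, by effective date: B (26 January 2018), A (17 January 2020), D (27 May 2020).
Because A would otherwise rank above D, the subordination swaps them.

C, B, D, A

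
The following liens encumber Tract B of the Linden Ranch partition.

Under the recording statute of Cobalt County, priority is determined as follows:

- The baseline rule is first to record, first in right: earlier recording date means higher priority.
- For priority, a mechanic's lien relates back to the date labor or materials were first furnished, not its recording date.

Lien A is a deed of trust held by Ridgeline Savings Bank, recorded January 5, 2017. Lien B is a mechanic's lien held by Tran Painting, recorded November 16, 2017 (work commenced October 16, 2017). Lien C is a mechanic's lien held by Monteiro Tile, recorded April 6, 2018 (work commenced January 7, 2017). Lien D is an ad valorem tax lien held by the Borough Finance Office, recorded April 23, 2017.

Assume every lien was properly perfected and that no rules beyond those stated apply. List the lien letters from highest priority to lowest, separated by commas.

Adjusting effective dates: B relates back to October 16, 2017 (work commenced); C is treated as recorded January 7, 2017, the work-commencement date.
Ordering by effective date: A (January 5, 2017), C (January 7, 2017), D (April 23, 2017), B (October 16, 2017).

A, C, D, B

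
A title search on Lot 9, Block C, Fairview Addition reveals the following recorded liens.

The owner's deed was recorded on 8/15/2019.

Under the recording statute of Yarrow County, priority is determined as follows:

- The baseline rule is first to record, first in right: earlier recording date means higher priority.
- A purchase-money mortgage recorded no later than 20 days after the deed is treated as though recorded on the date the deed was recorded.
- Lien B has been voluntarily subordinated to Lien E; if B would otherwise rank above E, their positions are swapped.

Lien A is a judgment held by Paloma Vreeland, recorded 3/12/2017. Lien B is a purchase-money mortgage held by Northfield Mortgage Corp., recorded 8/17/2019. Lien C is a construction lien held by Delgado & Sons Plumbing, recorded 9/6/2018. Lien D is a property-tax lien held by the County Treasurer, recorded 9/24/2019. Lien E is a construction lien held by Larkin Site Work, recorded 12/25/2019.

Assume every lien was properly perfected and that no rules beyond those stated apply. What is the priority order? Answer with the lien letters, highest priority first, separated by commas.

A, C, E, D, B

First, effective dates: B was recorded within the 20-day window, so its effective date is the deed date 8/15/2019.
Sorted by effective date: A (3/12/2017), C (9/6/2018), B (8/15/2019), D (9/24/2019), E (12/25/2019).
B is senior to E before the subordination, so the two trade places.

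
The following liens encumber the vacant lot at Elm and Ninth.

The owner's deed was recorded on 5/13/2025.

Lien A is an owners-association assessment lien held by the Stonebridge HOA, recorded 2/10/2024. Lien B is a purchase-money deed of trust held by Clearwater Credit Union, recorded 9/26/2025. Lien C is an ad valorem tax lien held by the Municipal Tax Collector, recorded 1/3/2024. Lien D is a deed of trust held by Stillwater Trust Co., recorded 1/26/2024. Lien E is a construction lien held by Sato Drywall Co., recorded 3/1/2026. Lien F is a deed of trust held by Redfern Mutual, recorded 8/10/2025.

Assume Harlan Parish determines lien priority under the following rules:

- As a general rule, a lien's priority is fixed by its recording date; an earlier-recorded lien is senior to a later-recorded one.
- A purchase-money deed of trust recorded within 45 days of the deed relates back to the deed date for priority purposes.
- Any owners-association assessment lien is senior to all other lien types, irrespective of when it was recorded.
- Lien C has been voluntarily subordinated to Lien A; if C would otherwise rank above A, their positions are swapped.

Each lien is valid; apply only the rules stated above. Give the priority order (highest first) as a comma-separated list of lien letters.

Adjusting effective dates: B missed the 45-day window (136 days after the deed), so its recording date stands.
A is an owners-association assessment lien and takes priority over every other lien.
Ordering the rest by effective date: C (1/3/2024), D (1/26/2024), F (8/10/2025), B (9/26/2025), E (3/1/2026).
Since C is not senior to A, the subordination leaves the order unchanged.

A, C, D, F, B, E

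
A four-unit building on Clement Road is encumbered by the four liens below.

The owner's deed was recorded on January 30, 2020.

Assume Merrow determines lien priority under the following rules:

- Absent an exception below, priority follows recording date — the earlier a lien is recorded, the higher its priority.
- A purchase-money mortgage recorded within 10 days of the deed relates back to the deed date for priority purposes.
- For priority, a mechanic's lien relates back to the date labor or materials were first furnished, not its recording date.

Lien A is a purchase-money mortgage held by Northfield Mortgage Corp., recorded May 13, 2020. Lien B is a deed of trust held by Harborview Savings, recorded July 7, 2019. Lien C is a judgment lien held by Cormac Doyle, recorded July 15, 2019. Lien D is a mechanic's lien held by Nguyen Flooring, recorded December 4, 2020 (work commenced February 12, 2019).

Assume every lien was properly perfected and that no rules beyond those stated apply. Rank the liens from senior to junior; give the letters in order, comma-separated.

D, B, C, A

Effective dates: A missed the 10-day window (104 days after the deed), so its recording date stands; D relates back to February 12, 2019 (work commenced).
Sorted by effective date: D (February 12, 2019), B (July 7, 2019), C (July 15, 2019), A (May 13, 2020).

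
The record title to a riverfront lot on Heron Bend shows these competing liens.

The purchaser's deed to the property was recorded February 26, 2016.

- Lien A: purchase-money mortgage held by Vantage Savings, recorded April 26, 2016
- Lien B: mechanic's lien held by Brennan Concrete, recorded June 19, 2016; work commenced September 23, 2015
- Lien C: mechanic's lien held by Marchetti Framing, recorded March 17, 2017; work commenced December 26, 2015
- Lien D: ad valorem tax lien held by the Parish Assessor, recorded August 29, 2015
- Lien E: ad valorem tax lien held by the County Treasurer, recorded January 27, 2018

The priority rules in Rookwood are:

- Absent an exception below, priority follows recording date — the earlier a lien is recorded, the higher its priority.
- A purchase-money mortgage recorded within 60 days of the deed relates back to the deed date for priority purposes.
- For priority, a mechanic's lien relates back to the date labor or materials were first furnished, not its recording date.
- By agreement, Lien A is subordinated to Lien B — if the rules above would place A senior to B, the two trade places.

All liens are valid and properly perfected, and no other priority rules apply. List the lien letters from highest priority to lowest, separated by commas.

Effective dates after the stated exceptions: A relates back to the deed date February 26, 2016; B is treated as recorded September 23, 2015, the work-commencement date; C is treated as recorded December 26, 2015, the work-commencement date.
Ordering by effective date: D (August 29, 2015), B (September 23, 2015), C (December 26, 2015), A (February 26, 2016), E (January 27, 2018).
A already ranks below B; the subordination has no effect.

D, B, C, A, E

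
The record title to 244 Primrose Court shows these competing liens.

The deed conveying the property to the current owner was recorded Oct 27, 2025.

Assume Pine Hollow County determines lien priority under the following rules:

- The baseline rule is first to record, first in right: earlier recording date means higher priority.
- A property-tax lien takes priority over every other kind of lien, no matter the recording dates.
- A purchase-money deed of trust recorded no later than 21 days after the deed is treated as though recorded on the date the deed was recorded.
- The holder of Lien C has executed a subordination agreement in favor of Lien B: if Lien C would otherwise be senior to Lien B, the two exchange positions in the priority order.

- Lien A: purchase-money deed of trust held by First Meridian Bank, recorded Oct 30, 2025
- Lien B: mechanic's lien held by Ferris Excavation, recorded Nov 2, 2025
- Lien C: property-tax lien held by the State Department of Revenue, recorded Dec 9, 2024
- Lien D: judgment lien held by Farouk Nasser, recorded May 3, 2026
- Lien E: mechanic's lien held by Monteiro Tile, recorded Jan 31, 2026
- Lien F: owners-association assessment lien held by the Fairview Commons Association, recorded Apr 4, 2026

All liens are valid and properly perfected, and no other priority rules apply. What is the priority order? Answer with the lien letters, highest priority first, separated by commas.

B, A, C, E, F, D

Effective dates: A's effective date is the deed date, Oct 27, 2025.
C is a property-tax lien, so it outranks all other liens regardless of date.
Ordering the rest by effective date: A (Oct 27, 2025), B (Nov 2, 2025), E (Jan 31, 2026), F (Apr 4, 2026), D (May 3, 2026).
Because C would otherwise rank above B, the subordination swaps them.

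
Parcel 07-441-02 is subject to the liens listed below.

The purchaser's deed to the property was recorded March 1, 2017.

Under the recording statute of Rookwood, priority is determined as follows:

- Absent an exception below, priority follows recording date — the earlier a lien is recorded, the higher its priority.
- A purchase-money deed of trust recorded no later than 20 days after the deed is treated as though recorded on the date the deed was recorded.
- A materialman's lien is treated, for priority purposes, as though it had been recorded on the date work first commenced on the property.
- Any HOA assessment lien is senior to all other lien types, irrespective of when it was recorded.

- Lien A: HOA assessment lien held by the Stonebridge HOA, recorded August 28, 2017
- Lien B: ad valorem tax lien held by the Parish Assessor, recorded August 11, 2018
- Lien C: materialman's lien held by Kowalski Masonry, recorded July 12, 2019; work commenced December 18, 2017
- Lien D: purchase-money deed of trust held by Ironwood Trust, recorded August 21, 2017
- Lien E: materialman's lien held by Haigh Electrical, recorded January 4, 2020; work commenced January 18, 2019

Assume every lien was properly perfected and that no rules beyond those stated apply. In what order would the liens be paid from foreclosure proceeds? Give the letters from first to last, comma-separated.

Effective dates after the stated exceptions: C's effective date is December 18, 2017, when work began; D was recorded 173 days after the deed, outside the 20-day window, so it keeps its recording date; E is treated as recorded January 18, 2019, the work-commencement date.
A, as an HOA assessment lien, has superpriority and ranks first.
Among the remaining liens, by effective date: D (August 21, 2017), C (December 18, 2017), B (August 11, 2018), E (January 18, 2019).

A, D, C, B, E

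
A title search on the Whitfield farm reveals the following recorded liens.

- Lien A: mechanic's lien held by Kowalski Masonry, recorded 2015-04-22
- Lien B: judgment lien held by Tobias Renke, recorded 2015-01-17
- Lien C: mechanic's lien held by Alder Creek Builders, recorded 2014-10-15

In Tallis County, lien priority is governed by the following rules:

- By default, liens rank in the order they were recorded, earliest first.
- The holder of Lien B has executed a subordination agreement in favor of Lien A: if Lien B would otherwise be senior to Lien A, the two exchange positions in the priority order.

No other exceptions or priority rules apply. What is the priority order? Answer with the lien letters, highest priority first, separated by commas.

C, A, B

Ordering by effective date: C (2014-10-15), B (2015-01-17), A (2015-04-22).
Because B would otherwise rank above A, the subordination swaps them.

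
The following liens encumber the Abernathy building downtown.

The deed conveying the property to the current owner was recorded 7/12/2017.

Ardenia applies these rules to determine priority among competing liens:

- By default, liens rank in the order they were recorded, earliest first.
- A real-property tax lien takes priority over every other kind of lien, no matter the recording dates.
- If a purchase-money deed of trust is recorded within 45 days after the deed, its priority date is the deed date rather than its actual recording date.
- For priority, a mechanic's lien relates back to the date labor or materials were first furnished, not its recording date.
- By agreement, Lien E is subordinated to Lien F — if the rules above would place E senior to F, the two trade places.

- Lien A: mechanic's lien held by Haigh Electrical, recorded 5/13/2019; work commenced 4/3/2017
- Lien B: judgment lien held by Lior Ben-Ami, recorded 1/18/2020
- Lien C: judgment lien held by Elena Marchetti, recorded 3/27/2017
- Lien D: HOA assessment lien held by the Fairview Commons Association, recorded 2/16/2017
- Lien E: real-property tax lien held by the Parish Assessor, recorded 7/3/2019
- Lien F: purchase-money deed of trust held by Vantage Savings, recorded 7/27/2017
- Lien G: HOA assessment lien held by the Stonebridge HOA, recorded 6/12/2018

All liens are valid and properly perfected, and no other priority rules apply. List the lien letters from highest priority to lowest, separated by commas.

Effective dates after the stated exceptions: A relates back to 4/3/2017 (work commenced); F's effective date is the deed date, 7/12/2017.
E is a real-property tax lien and takes priority over every other lien.
Remaining liens by effective date: D (2/16/2017), C (3/27/2017), A (4/3/2017), F (7/12/2017), G (6/12/2018), B (1/18/2020).
The subordination applies — E was senior to F — so E and F swap.

F, D, C, A, E, G, B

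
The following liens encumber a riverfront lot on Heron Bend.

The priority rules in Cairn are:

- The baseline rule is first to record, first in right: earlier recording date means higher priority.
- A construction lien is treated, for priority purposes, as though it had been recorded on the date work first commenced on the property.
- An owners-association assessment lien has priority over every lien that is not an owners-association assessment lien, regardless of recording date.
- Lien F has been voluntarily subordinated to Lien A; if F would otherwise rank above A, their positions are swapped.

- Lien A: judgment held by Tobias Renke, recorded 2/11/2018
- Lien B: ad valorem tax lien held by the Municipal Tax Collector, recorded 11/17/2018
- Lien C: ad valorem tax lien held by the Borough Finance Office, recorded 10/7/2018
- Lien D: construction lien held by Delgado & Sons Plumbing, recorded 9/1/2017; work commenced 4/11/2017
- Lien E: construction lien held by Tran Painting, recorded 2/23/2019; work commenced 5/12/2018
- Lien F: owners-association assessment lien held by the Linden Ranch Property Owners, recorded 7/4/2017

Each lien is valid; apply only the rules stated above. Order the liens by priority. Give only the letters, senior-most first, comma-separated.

A, D, F, E, C, B

Effective dates: D's effective date is 4/11/2017, when work began; E relates back to 5/12/2018 (work commenced).
F is an owners-association assessment lien, so it outranks all other liens regardless of date.
Among the remaining liens, by effective date: D (4/11/2017), A (2/11/2018), E (5/12/2018), C (10/7/2018), B (11/17/2018).
Because F would otherwise rank above A, the subordination swaps them.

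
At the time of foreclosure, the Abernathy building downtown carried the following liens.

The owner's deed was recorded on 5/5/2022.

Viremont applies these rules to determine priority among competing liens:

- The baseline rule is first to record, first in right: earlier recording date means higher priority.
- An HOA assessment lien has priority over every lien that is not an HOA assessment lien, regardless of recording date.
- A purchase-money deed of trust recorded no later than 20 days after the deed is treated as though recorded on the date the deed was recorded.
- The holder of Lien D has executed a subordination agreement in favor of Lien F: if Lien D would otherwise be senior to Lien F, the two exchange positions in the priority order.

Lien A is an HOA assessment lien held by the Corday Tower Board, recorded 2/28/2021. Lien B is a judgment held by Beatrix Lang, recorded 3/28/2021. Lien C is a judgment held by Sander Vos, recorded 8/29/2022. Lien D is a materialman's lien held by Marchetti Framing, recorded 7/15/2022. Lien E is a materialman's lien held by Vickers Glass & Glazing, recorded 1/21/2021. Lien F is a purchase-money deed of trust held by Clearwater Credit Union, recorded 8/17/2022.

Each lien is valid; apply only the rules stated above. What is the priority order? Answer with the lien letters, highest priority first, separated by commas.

Effective dates: F was recorded 104 days after the deed, outside the 20-day window, so it keeps its recording date.
A, as an HOA assessment lien, has superpriority and ranks first.
The other liens, earliest effective date first: E (1/21/2021), B (3/28/2021), D (7/15/2022), F (8/17/2022), C (8/29/2022).
Because D would otherwise rank above F, the subordination swaps them.

A, E, B, F, D, C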